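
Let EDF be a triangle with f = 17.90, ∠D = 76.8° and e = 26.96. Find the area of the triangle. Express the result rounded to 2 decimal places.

area ≈ 234.92

Area = ½·f·e·sin D ≈ 234.92.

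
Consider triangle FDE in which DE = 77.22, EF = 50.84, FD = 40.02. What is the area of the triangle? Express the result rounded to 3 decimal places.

area ≈ 915.228

Semiperimeter s = (77.22 + 50.84 + 40.02)/2 = 84.04.
Heron's formula: area = √(84.04·6.82·33.2·44.02) ≈ 915.23.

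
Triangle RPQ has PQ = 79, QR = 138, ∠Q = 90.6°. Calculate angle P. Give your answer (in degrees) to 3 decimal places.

59.759

By the law of cosines, RP² = PQ² + QR² − 2·PQ·QR·cos Q = 25513, so RP ≈ 159.73.
Law of cosines again: cos P = (RP² + PQ² − QR²)/(2·RP·PQ) ≈ 0.50364, so ∠P ≈ 59.76°.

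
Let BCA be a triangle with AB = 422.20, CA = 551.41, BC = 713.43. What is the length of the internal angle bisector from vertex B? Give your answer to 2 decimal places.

479.79

By the law of cosines, cos B = (AB² + BC² − CA²) / (2·AB·BC) ≈ 0.63607, so ∠B ≈ 50.50°.
The bisector from B has length 2·AB·BC·cos(∠B/2)/(AB+BC) ≈ 479.79.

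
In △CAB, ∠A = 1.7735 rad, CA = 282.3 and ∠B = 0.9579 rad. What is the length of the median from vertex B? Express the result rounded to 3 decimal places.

The third angle is ∠C = π − ∠A − ∠B = 0.4102 rad.
Law of sines: AB = CA·sin C/sin B ≈ 137.63.
Law of sines: BC = CA·sin A/sin B ≈ 338.05.
Median from B: ½√(2·AB² + 2·BC² − CA²) ≈ 216.07.

m_B ≈ 216.070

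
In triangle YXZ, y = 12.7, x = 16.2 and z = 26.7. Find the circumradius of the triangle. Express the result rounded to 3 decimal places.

By the law of cosines, cos Y = (x² + z² − y²) / (2·x·z) ≈ 0.94100, so ∠Y ≈ 19.78°.
Circumradius = y/(2 sin Y) ≈ 18.764.

R ≈ 18.764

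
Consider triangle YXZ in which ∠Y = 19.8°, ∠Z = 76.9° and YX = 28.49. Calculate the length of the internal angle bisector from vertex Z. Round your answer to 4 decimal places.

The third angle is ∠X = 180° − ∠Z − ∠Y = 83.30°.
Law of sines: XZ = YX·sin Y/sin Z ≈ 9.9085.
Law of sines: ZY = YX·sin X/sin Z ≈ 29.051.
The bisector from Z has length 2·XZ·ZY·cos(∠Z/2)/(XZ+ZY) ≈ 11.573.

t_Z ≈ 11.5727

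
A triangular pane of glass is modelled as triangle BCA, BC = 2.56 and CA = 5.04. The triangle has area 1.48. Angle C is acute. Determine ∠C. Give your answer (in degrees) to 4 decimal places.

13.2626

From area = ½·BC·CA·sin C, we get sin C = 2·area/(BC·CA) ≈ 0.22941.
Taking the acute solution, ∠C ≈ 13.26°.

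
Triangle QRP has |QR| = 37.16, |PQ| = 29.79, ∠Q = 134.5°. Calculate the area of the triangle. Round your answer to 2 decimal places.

Area = ½·|PQ|·|QR|·sin Q ≈ 394.78.

394.78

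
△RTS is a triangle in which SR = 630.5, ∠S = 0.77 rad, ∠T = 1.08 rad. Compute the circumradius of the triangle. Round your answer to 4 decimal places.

The third angle is ∠R = π − ∠T − ∠S = 1.292 rad.
Law of sines: TS = SR·sin R/sin T ≈ 687.2.
Law of sines: RT = SR·sin S/sin T ≈ 497.66.
Circumradius = SR/(2 sin T) ≈ 357.44.

357.4434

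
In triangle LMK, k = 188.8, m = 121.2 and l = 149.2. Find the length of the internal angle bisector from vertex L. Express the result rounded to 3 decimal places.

132.597

By the law of cosines, cos L = (m² + k² − l²) / (2·m·k) ≈ 0.61344, so ∠L ≈ 52.16°.
The bisector from L has length 2·m·k·cos(∠L/2)/(m+k) ≈ 132.6.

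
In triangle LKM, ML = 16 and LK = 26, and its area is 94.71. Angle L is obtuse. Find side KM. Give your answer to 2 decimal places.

40.90

From area = ½·ML·LK·sin L, we get sin L = 2·area/(ML·LK) ≈ 0.45534.
Taking the obtuse solution, ∠L ≈ 152.91°.
Law of cosines then gives KM ≈ 40.899.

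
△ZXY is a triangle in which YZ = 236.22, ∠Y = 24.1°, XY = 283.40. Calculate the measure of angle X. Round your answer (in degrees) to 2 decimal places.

∠X ≈ 54.91°

By the law of cosines, ZX² = XY² + YZ² − 2·XY·YZ·cos Y = 13897, so ZX ≈ 117.88.
Law of cosines again: cos X = (ZX² + XY² − YZ²)/(2·ZX·XY) ≈ 0.57489, so ∠X ≈ 54.91°.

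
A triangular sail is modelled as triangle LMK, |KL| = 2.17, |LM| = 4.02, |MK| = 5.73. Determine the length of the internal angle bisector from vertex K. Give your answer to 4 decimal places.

t_K ≈ 3.0355

By the law of cosines, cos K = (|MK|² + |KL|² − |LM|²) / (2·|MK|·|KL|) ≈ 0.85979, so ∠K ≈ 30.71°.
The bisector from K has length 2·|MK|·|KL|·cos(∠K/2)/(|MK|+|KL|) ≈ 3.0355.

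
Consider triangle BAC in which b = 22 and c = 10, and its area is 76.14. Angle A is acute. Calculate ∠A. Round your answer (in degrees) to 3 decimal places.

From area = ½·c·b·sin A, we get sin A = 2·area/(c·b) ≈ 0.69218.
Taking the acute solution, ∠A ≈ 43.80°.

43.803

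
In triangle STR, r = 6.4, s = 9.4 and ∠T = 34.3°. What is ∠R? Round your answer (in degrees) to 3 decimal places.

∠R ≈ 41.247°

By the law of cosines, t² = r² + s² − 2·r·s·cos T = 29.924, so t ≈ 5.4703.
Law of cosines again: cos R = (s² + t² − r²)/(2·s·t) ≈ 0.75188, so ∠R ≈ 41.25°.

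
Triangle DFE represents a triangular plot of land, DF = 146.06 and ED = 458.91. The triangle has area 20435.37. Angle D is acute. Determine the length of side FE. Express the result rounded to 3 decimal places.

354.513

From area = ½·ED·DF·sin D, we get sin D = 2·area/(ED·DF) ≈ 0.60975.
Taking the acute solution, ∠D ≈ 0.6557 rad.
Law of cosines then gives FE ≈ 354.51.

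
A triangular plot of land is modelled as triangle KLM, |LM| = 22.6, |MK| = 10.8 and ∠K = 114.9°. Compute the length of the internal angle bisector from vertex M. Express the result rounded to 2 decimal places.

t_M ≈ 13.76

Law of sines: sin L = |MK|·sin K/|LM| ≈ 0.43345.
Since |LM| ≥ |MK|, only the acute value applies: ∠L ≈ 25.69°.
Then ∠M = 180° − ∠K − ∠L ≈ 39.41°.
Law of sines gives |KL| = |LM|·sin M/sin K ≈ 15.819.
The bisector from M has length 2·|LM|·|MK|·cos(∠M/2)/(|LM|+|MK|) ≈ 13.76.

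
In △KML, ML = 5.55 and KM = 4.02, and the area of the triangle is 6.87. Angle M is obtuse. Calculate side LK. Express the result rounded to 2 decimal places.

9.06

From area = ½·KM·ML·sin M, we get sin M = 2·area/(KM·ML) ≈ 0.61584.
Taking the obtuse solution, ∠M ≈ 141.99°.
Law of cosines then gives LK ≈ 9.062.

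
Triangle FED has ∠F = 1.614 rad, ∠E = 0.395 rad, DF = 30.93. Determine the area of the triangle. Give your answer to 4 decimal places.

The third angle is ∠D = π − ∠F − ∠E = 1.133 rad.
Law of sines: ED = DF·sin F/sin E ≈ 80.303.
Law of sines: FE = DF·sin D/sin E ≈ 72.783.
Area = ½·DF·ED·sin D ≈ 1124.5.

area ≈ 1124.5426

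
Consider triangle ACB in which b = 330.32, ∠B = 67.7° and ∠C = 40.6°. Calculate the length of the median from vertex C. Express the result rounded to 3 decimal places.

The third angle is ∠A = 180° − ∠C − ∠B = 71.70°.
Law of sines: a = b·sin A/sin B ≈ 338.97.
Law of sines: c = b·sin C/sin B ≈ 232.34.
Median from C: ½√(2·b² + 2·a² − c²) ≈ 313.86.

m_C ≈ 313.861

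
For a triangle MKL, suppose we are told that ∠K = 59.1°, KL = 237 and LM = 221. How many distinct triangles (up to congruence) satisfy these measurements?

KL·sin K = 237·sin(59.1°) ≈ 203.4.
Since KL sin K < LM < KL (203.4 < 221 < 237), two triangles exist.

2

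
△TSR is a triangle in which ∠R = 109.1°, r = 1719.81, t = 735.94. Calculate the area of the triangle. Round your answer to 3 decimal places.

Law of sines: sin T = t·sin R/r ≈ 0.40436.
Since r ≥ t, only the acute value applies: ∠T ≈ 23.85°.
Then ∠S = 180° − ∠R − ∠T ≈ 47.05°.
Law of sines gives s = r·sin S/sin R ≈ 1332.1.
Area = ½·r·t·sin S ≈ 4.632e+05.

area ≈ 463196.583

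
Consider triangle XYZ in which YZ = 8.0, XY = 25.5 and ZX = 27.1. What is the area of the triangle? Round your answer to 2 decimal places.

area ≈ 101.88

Semiperimeter s = (8 + 27.1 + 25.5)/2 = 30.3.
Heron's formula: area = √(30.3·22.3·3.2·4.8) ≈ 101.88.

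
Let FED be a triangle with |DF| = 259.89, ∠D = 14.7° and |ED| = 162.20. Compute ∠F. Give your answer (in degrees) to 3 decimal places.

∠F ≈ 21.782°

By the law of cosines, |FE|² = |ED|² + |DF|² − 2·|ED|·|DF|·cos D = 12303, so |FE| ≈ 110.92.
Law of cosines again: cos F = (|DF|² + |FE|² − |ED|²)/(2·|DF|·|FE|) ≈ 0.92860, so ∠F ≈ 21.78°.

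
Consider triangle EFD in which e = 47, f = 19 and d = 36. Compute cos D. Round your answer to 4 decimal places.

By the law of cosines, cos D = (e² + f² − d²) / (2·e·f) ≈ 0.71333, so ∠D ≈ 44.49°.

cos D ≈ 0.7133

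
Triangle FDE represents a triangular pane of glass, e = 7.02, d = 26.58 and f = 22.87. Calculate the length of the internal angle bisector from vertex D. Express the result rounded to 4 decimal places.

t_D ≈ 5.7956

By the law of cosines, cos D = (e² + f² − d²) / (2·e·f) ≈ -0.41788, so ∠D ≈ 114.70°.
The bisector from D has length 2·e·f·cos(∠D/2)/(e+f) ≈ 5.7956.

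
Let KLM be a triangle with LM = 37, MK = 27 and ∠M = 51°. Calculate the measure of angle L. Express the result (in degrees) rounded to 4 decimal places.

∠L ≈ 46.3620°

By the law of cosines, KL² = LM² + MK² − 2·LM·MK·cos M = 840.62, so KL ≈ 28.993.
Law of cosines again: cos L = (KL² + LM² − MK²)/(2·KL·LM) ≈ 0.69010, so ∠L ≈ 46.36°.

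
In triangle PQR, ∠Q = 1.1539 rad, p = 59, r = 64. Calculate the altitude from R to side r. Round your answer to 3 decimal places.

h_R ≈ 53.947

By the law of cosines, q² = r² + p² − 2·r·p·cos Q = 4519, so q ≈ 67.224.
Area = ½·r·p·sin Q ≈ 1726.3.
The altitude from R has length 2·area/r ≈ 53.947.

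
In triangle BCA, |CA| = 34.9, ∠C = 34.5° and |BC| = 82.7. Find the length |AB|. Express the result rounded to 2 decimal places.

57.45

By the law of cosines, |AB|² = |BC|² + |CA|² − 2·|BC|·|CA|·cos C = 3300.1, so |AB| ≈ 57.446.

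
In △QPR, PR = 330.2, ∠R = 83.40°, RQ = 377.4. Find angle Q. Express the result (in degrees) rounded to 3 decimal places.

By the law of cosines, QP² = PR² + RQ² − 2·PR·RQ·cos R = 2.2282e+05, so QP ≈ 472.03.
Law of cosines again: cos Q = (RQ² + QP² − PR²)/(2·RQ·QP) ≈ 0.71912, so ∠Q ≈ 44.02°.

44.018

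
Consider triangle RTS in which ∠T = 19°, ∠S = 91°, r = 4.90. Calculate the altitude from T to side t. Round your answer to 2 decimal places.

The third angle is ∠R = 180° − ∠T − ∠S = 70.00°.
Law of sines: t = r·sin T/sin R ≈ 1.6977.
Law of sines: s = r·sin S/sin R ≈ 5.2137.
Area = ½·r·t·sin S ≈ 4.1586.
The altitude from T has length 2·area/t ≈ 4.8993.

4.90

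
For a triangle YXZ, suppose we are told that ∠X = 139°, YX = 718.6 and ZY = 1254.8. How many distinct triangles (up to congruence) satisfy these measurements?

YX·sin X = 718.6·sin(139°) ≈ 471.4.
Since ∠X is not acute, a triangle exists only if ZY > YX; here ZY > YX, so there is exactly one triangle.

1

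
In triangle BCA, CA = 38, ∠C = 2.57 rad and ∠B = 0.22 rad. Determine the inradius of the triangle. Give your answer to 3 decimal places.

The third angle is ∠A = π − ∠B − ∠C = 0.352 rad.
Law of sines: AB = CA·sin C/sin B ≈ 94.199.
Law of sines: BC = CA·sin A/sin B ≈ 59.969.
Area = ½·CA·AB·sin A ≈ 616.39.
Semiperimeter s = (38+94.199+59.969)/2 = 96.084.
Inradius = area/s = 616.39/96.084 ≈ 6.4151.

r ≈ 6.415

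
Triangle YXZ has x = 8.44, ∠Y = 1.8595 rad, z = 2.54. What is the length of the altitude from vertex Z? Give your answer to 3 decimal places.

By the law of cosines, y² = x² + z² − 2·x·z·cos Y = 89.892, so y ≈ 9.4811.
Area = ½·x·z·sin Y ≈ 10.275.
The altitude from Z has length 2·area/z ≈ 8.0907.

8.091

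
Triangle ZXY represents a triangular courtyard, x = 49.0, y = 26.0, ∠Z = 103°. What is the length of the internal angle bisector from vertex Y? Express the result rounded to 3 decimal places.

t_Y ≈ 52.851

By the law of cosines, z² = x² + y² − 2·x·y·cos Z = 3650.2, so z ≈ 60.417.
Law of cosines again: cos Y = (z² + x² − y²)/(2·z·x) ≈ 0.90784, so ∠Y ≈ 24.79°.
The bisector from Y has length 2·z·x·cos(∠Y/2)/(z+x) ≈ 52.851.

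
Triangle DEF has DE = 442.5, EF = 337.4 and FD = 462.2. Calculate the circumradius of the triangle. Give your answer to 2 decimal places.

By the law of cosines, cos D = (FD² + DE² − EF²) / (2·FD·DE) ≈ 0.72265, so ∠D ≈ 43.73°.
Circumradius = EF/(2 sin D) ≈ 244.06.

244.06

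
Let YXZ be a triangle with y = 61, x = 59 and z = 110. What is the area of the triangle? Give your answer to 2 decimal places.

1318.64

Semiperimeter s = (61 + 59 + 110)/2 = 115.
Heron's formula: area = √(115·54·56·5) ≈ 1318.6.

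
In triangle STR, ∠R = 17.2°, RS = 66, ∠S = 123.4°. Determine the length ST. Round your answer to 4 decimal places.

30.7481

The third angle is ∠T = 180° − ∠R − ∠S = 39.40°.
Law of sines: ST = RS·sin R/sin T ≈ 30.748.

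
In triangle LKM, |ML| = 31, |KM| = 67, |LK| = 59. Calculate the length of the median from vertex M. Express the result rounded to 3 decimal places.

Median from M: ½√(2·|KM|² + 2·|ML|² − |LK|²) ≈ 43.067.

m_M ≈ 43.067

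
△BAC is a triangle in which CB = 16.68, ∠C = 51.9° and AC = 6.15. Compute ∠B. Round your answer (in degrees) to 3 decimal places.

∠B ≈ 20.586°

By the law of cosines, BA² = AC² + CB² − 2·AC·CB·cos C = 189.45, so BA ≈ 13.764.
Law of cosines again: cos B = (CB² + BA² − AC²)/(2·CB·BA) ≈ 0.93615, so ∠B ≈ 20.59°.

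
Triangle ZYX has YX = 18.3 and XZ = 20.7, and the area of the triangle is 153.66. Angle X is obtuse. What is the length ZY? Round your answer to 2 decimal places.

From area = ½·YX·XZ·sin X, we get sin X = 2·area/(YX·XZ) ≈ 0.81128.
Taking the obtuse solution, ∠X ≈ 125.78°.
Law of cosines then gives ZY ≈ 34.732.

34.73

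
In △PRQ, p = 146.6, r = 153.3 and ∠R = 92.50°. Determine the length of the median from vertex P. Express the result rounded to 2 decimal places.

Law of sines: sin P = p·sin R/r ≈ 0.95538.
Since r ≥ p, only the acute value applies: ∠P ≈ 72.82°.
Then ∠Q = 180° − ∠R − ∠P ≈ 14.68°.
Law of sines gives q = r·sin Q/sin R ≈ 38.885.
Median from P: ½√(2·r² + 2·q² − p²) ≈ 84.46.

84.46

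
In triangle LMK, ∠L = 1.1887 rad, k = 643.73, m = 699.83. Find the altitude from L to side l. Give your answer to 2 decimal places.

554.55

By the law of cosines, l² = m² + k² − 2·m·k·cos L = 5.682e+05, so l ≈ 753.79.
Area = ½·m·k·sin L ≈ 2.0901e+05.
The altitude from L has length 2·area/l ≈ 554.55.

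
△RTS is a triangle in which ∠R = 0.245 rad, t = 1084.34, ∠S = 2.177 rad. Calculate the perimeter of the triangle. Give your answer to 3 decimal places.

perimeter ≈ 2835.486

The third angle is ∠T = π − ∠S − ∠R = 0.720 rad.
Law of sines: r = t·sin R/sin T ≈ 399.06.
Law of sines: s = t·sin S/sin T ≈ 1352.1.
Semiperimeter p = (399.06+1084.3+1352.1)/2 = 1417.7.
Perimeter = 399.06 + 1084.3 + 1352.1 = 2835.5.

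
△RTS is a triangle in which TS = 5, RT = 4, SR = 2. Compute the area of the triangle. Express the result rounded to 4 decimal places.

Semiperimeter s = (5 + 2 + 4)/2 = 5.5.
Heron's formula: area = √(5.5·0.5·3.5·1.5) ≈ 3.7997.

area ≈ 3.7997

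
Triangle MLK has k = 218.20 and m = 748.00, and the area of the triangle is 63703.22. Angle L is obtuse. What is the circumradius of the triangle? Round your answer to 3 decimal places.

From area = ½·k·m·sin L, we get sin L = 2·area/(k·m) ≈ 0.78061.
Taking the obtuse solution, ∠L ≈ 2.246 rad.
Law of cosines then gives l ≈ 900.63.
Circumradius = l/(2 sin L) ≈ 576.88.

R ≈ 576.876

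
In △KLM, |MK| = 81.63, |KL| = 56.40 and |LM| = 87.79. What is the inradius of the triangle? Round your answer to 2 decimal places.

Semiperimeter s = (87.79 + 81.63 + 56.4)/2 = 112.91.
Heron's formula: area = √(112.91·25.12·31.28·56.51) ≈ 2239.1.
Inradius = area/s = 2239.1/112.91 ≈ 19.831.

r ≈ 19.83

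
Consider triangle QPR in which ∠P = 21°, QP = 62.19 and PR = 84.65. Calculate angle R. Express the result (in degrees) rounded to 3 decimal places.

By the law of cosines, RQ² = QP² + PR² − 2·QP·PR·cos P = 1203.8, so RQ ≈ 34.695.
Law of cosines again: cos R = (PR² + RQ² − QP²)/(2·PR·RQ) ≈ 0.76640, so ∠R ≈ 39.97°.

∠R ≈ 39.968°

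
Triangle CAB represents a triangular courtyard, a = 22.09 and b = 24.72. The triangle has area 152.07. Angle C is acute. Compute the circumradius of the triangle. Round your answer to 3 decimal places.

R ≈ 12.439

From area = ½·a·b·sin C, we get sin C = 2·area/(a·b) ≈ 0.55697.
Taking the acute solution, ∠C ≈ 33.85°.
Law of cosines then gives c ≈ 13.856.
Circumradius = c/(2 sin C) ≈ 12.439.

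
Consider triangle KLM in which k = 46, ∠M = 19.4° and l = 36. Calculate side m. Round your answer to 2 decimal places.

16.97

By the law of cosines, m² = k² + l² − 2·k·l·cos M = 288.05, so m ≈ 16.972.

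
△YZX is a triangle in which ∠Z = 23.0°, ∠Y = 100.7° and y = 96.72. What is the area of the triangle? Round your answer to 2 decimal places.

area ≈ 1547.38

The third angle is ∠X = 180° − ∠Y − ∠Z = 56.30°.
Law of sines: z = y·sin Z/sin Y ≈ 38.46.
Law of sines: x = y·sin X/sin Y ≈ 81.89.
Area = ½·y·z·sin X ≈ 1547.4.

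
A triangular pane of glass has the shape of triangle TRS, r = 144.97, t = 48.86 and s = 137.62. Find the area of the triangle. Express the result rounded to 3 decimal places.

Semiperimeter p = (48.86 + 144.97 + 137.62)/2 = 165.72.
Heron's formula: area = √(165.72·116.86·20.755·28.105) ≈ 3361.2.

3361.162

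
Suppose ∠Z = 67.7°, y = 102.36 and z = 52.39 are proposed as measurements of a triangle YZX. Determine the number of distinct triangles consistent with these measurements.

0

y·sin Z = 102.36·sin(67.7°) ≈ 94.7.
Since z = 52.39 < 94.7 = y sin Z, no triangle exists.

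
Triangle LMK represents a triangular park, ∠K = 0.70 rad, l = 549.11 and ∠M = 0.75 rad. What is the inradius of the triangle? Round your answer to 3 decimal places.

The third angle is ∠L = π − ∠M − ∠K = 1.692 rad.
Law of sines: m = l·sin M/sin L ≈ 377.04.
Law of sines: k = l·sin K/sin L ≈ 356.34.
Area = ½·l·m·sin K ≈ 66689.
Semiperimeter s = (549.11+377.04+356.34)/2 = 641.25.
Inradius = area/s = 66689/641.25 ≈ 104.

103.998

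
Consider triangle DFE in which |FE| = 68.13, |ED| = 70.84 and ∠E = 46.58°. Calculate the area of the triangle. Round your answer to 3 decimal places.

Area = ½·|FE|·|ED|·sin E ≈ 1752.8.

area ≈ 1752.765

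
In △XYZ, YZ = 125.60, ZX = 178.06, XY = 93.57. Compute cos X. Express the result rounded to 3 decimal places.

cos X ≈ 0.741

By the law of cosines, cos X = (ZX² + XY² − YZ²) / (2·ZX·XY) ≈ 0.74081, so ∠X ≈ 42.20°.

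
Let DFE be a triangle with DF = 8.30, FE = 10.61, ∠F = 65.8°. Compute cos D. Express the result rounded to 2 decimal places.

By the law of cosines, ED² = DF² + FE² − 2·DF·FE·cos F = 109.26, so ED ≈ 10.453.
Law of cosines again: cos D = (ED² + DF² − FE²)/(2·ED·DF) ≈ 0.37795, so ∠D ≈ 67.79°.

0.38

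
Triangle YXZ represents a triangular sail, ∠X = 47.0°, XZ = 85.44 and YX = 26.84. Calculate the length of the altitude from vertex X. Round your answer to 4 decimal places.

23.9777

By the law of cosines, ZY² = YX² + XZ² − 2·YX·XZ·cos X = 4892.4, so ZY ≈ 69.946.
Area = ½·YX·XZ·sin X ≈ 838.57.
The altitude from X has length 2·area/ZY ≈ 23.978.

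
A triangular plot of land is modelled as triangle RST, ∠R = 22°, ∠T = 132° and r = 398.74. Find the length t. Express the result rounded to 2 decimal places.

The third angle is ∠S = 180° − ∠T − ∠R = 26.00°.
Law of sines: t = r·sin T/sin R ≈ 791.02.

791.02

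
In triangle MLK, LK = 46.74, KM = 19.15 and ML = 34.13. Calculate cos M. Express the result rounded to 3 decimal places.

-0.500

By the law of cosines, cos M = (KM² + ML² − LK²) / (2·KM·ML) ≈ -0.49959, so ∠M ≈ 119.97°.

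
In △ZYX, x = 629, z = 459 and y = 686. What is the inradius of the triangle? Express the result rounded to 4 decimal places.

r ≈ 158.1860

Semiperimeter s = (459 + 686 + 629)/2 = 887.
Heron's formula: area = √(887·428·201·258) ≈ 1.4031e+05.
Inradius = area/s = 1.4031e+05/887 ≈ 158.19.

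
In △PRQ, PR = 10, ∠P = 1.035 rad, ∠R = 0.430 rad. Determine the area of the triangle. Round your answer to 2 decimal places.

area ≈ 18.02

The third angle is ∠Q = π − ∠P − ∠R = 1.677 rad.
Law of sines: RQ = PR·sin P/sin Q ≈ 8.647.
Law of sines: QP = PR·sin R/sin Q ≈ 4.1921.
Area = ½·PR·RQ·sin R ≈ 18.023.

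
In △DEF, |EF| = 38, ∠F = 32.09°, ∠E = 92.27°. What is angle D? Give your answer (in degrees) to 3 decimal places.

∠D ≈ 55.640°

The third angle is ∠D = 180° − ∠E − ∠F = 55.64°.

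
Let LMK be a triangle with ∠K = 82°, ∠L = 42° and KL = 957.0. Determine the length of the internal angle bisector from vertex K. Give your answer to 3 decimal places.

The third angle is ∠M = 180° − ∠K − ∠L = 56.00°.
Law of sines: MK = KL·sin L/sin M ≈ 772.41.
Law of sines: LM = KL·sin K/sin M ≈ 1143.1.
The bisector from K has length 2·MK·KL·cos(∠K/2)/(MK+KL) ≈ 645.17.

645.167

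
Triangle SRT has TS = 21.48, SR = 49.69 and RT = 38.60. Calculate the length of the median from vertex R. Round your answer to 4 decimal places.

43.1762

Median from R: ½√(2·SR² + 2·RT² − TS²) ≈ 43.176.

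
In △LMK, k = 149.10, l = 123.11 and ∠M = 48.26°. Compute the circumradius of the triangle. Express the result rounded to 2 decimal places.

By the law of cosines, m² = k² + l² − 2·k·l·cos M = 12946, so m ≈ 113.78.
Area = ½·k·l·sin M ≈ 6848.3.
Circumradius = m/(2 sin M) ≈ 76.243.

R ≈ 76.24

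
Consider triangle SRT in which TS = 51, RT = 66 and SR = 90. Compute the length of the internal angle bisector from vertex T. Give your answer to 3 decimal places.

37.071

By the law of cosines, cos T = (RT² + TS² − SR²) / (2·RT·TS) ≈ -0.16979, so ∠T ≈ 1.741 rad.
The bisector from T has length 2·RT·TS·cos(∠T/2)/(RT+TS) ≈ 37.071.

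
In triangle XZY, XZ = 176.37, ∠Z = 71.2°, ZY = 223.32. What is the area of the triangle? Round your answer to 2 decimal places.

Area = ½·XZ·ZY·sin Z ≈ 18643.

18642.81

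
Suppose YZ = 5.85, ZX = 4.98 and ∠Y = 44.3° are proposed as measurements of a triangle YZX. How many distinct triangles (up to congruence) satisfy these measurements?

2

YZ·sin Y = 5.85·sin(44.3°) ≈ 4.086.
Since YZ sin Y < ZX < YZ (4.086 < 4.98 < 5.85), two triangles exist.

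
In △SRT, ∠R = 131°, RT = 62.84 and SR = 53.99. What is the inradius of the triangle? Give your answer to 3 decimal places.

11.472

By the law of cosines, TS² = SR² + RT² − 2·SR·RT·cos R = 11315, so TS ≈ 106.37.
Area = ½·SR·RT·sin R ≈ 1280.3.
Semiperimeter s = (62.84+106.37+53.99)/2 = 111.6.
Inradius = area/s = 1280.3/111.6 ≈ 11.472.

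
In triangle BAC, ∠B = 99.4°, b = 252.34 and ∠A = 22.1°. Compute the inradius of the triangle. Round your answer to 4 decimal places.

r ≈ 36.5375

The third angle is ∠C = 180° − ∠B − ∠A = 58.50°.
Law of sines: a = b·sin A/sin B ≈ 96.229.
Law of sines: c = b·sin C/sin B ≈ 218.08.
Area = ½·b·a·sin C ≈ 10352.
Semiperimeter s = (252.34+96.229+218.08)/2 = 283.33.
Inradius = area/s = 10352/283.33 ≈ 36.538.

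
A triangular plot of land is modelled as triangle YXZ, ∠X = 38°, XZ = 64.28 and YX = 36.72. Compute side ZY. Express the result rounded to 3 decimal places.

By the law of cosines, ZY² = YX² + XZ² − 2·YX·XZ·cos X = 1760.3, so ZY ≈ 41.956.

41.956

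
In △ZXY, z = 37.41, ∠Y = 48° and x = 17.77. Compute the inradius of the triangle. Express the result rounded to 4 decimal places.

r ≈ 5.8873

By the law of cosines, y² = z² + x² − 2·z·x·cos Y = 825.64, so y ≈ 28.734.
Area = ½·z·x·sin Y ≈ 247.01.
Semiperimeter s = (37.41+17.77+28.734)/2 = 41.957.
Inradius = area/s = 247.01/41.957 ≈ 5.8873.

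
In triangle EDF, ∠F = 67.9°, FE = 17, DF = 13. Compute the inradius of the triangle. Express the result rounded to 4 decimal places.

By the law of cosines, ED² = DF² + FE² − 2·DF·FE·cos F = 291.71, so ED ≈ 17.079.
Area = ½·DF·FE·sin F ≈ 102.38.
Semiperimeter s = (13+17+17.079)/2 = 23.54.
Inradius = area/s = 102.38/23.54 ≈ 4.3493.

r ≈ 4.3493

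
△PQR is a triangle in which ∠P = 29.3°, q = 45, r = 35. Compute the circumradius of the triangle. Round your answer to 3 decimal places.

22.914

By the law of cosines, p² = q² + r² − 2·q·r·cos P = 502.98, so p ≈ 22.427.
Area = ½·q·r·sin P ≈ 385.39.
Circumradius = p/(2 sin P) ≈ 22.914.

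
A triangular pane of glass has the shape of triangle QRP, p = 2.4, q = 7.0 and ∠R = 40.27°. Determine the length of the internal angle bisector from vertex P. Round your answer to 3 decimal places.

By the law of cosines, r² = p² + q² − 2·p·q·cos R = 29.123, so r ≈ 5.3966.
Law of cosines again: cos P = (q² + r² − p²)/(2·q·r) ≈ 0.95779, so ∠P ≈ 16.71°.
The bisector from P has length 2·q·r·cos(∠P/2)/(q+r) ≈ 6.0299.

6.030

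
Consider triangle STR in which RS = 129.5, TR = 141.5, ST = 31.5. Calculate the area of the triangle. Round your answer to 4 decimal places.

1959.8254

Semiperimeter s = (141.5 + 129.5 + 31.5)/2 = 151.25.
Heron's formula: area = √(151.25·9.75·21.75·119.75) ≈ 1959.8.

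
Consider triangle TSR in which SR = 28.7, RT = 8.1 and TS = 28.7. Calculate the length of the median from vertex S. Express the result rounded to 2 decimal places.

Median from S: ½√(2·TS² + 2·SR² − RT²) ≈ 28.413.

m_S ≈ 28.41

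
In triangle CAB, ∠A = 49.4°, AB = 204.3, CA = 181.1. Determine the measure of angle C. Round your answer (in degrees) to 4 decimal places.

∠C ≈ 72.7564°

By the law of cosines, BC² = CA² + AB² − 2·CA·AB·cos A = 26380, so BC ≈ 162.42.
Law of cosines again: cos C = (BC² + CA² − AB²)/(2·BC·CA) ≈ 0.29644, so ∠C ≈ 72.76°.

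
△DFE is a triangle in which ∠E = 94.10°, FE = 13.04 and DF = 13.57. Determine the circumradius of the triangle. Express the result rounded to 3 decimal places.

6.802

Law of sines: sin D = FE·sin E/DF ≈ 0.95848.
Since DF ≥ FE, only the acute value applies: ∠D ≈ 73.43°.
Then ∠F = 180° − ∠E − ∠D ≈ 12.47°.
Law of sines gives ED = DF·sin F/sin E ≈ 2.9371.
Circumradius = DF/(2 sin E) ≈ 6.8024.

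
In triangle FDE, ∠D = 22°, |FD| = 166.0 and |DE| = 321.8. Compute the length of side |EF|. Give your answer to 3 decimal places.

By the law of cosines, |EF|² = |FD|² + |DE|² − 2·|FD|·|DE|·cos D = 32053, so |EF| ≈ 179.03.

179.034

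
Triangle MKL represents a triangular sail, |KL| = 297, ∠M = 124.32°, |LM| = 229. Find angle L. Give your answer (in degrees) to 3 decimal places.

Law of sines: sin K = |LM|·sin M/|KL| ≈ 0.63681.
Since |KL| ≥ |LM|, only the acute value applies: ∠K ≈ 39.55°.
Then ∠L = 180° − ∠M − ∠K ≈ 16.13°.

16.126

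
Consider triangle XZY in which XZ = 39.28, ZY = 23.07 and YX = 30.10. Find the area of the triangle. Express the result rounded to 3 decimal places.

Semiperimeter s = (23.07 + 30.1 + 39.28)/2 = 46.225.
Heron's formula: area = √(46.225·23.155·16.125·6.945) ≈ 346.22.

346.216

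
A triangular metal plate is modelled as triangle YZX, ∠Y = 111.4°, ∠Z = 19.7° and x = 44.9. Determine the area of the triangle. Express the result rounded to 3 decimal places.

The third angle is ∠X = 180° − ∠Y − ∠Z = 48.90°.
Law of sines: y = x·sin Y/sin X ≈ 55.476.
Law of sines: z = x·sin Z/sin X ≈ 20.085.
Area = ½·x·y·sin Z ≈ 419.83.

area ≈ 419.828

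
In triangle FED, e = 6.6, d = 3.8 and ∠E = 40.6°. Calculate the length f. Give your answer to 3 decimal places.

9.004

Law of sines: sin D = d·sin E/e ≈ 0.37469.
Since e ≥ d, only the acute value applies: ∠D ≈ 22.01°.
Then ∠F = 180° − ∠E − ∠D ≈ 117.39°.
Law of sines gives f = e·sin F/sin E ≈ 9.0044.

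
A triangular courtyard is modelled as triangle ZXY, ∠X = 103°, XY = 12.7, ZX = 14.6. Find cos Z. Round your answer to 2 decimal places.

cos Z ≈ 0.82

By the law of cosines, YZ² = ZX² + XY² − 2·ZX·XY·cos X = 457.87, so YZ ≈ 21.398.
Law of cosines again: cos Z = (YZ² + ZX² − XY²)/(2·YZ·ZX) ≈ 0.81582, so ∠Z ≈ 35.33°.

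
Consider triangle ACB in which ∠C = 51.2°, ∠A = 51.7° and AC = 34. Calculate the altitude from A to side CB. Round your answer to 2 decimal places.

h_A ≈ 26.50

The third angle is ∠B = 180° − ∠A − ∠C = 77.10°.
Law of sines: CB = AC·sin A/sin B ≈ 27.373.
Law of sines: BA = AC·sin C/sin B ≈ 27.184.
Area = ½·AC·CB·sin C ≈ 362.66.
The altitude from A has length 2·area/CB ≈ 26.497.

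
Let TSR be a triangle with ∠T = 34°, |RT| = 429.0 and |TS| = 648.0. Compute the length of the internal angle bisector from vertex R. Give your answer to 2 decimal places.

By the law of cosines, |SR|² = |RT|² + |TS|² − 2·|RT|·|TS|·cos T = 1.4301e+05, so |SR| ≈ 378.17.
Law of cosines again: cos R = (|SR|² + |RT|² − |TS|²)/(2·|SR|·|RT|) ≈ -0.28616, so ∠R ≈ 106.63°.
The bisector from R has length 2·|SR|·|RT|·cos(∠R/2)/(|SR|+|RT|) ≈ 240.16.

t_R ≈ 240.16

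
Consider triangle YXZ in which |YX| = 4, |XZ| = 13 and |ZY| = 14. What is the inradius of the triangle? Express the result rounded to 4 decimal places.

1.6680

Semiperimeter s = (13 + 14 + 4)/2 = 15.5.
Heron's formula: area = √(15.5·2.5·1.5·11.5) ≈ 25.854.
Inradius = area/s = 25.854/15.5 ≈ 1.668.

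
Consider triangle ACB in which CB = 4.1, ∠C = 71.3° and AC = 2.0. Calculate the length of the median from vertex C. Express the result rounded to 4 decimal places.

By the law of cosines, BA² = AC² + CB² − 2·AC·CB·cos C = 15.552, so BA ≈ 3.9436.
Median from C: ½√(2·AC² + 2·CB² − BA²) ≈ 2.5528.

2.5528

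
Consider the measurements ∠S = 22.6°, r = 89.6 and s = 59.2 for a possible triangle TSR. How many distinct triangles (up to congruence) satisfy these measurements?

2

r·sin S = 89.6·sin(22.6°) ≈ 34.43.
Since r sin S < s < r (34.43 < 59.2 < 89.6), two triangles exist.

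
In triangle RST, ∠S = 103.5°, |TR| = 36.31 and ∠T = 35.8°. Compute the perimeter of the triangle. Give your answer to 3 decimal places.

The third angle is ∠R = 180° − ∠S − ∠T = 40.70°.
Law of sines: |ST| = |TR|·sin R/sin S ≈ 24.35.
Law of sines: |RS| = |TR|·sin T/sin S ≈ 21.843.
Semiperimeter s = (24.35+36.31+21.843)/2 = 41.252.
Perimeter = 24.35 + 36.31 + 21.843 = 82.504.

82.504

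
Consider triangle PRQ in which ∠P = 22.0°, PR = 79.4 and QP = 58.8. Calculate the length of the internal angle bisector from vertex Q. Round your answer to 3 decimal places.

22.350

By the law of cosines, RQ² = QP² + PR² − 2·QP·PR·cos P = 1104.3, so RQ ≈ 33.231.
Law of cosines again: cos Q = (RQ² + QP² − PR²)/(2·RQ·QP) ≈ -0.44593, so ∠Q ≈ 116.48°.
The bisector from Q has length 2·RQ·QP·cos(∠Q/2)/(RQ+QP) ≈ 22.35.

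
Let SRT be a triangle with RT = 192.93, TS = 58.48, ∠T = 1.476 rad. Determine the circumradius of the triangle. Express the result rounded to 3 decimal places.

98.557

By the law of cosines, SR² = RT² + TS² − 2·RT·TS·cos T = 38506, so SR ≈ 196.23.
Area = ½·RT·TS·sin T ≈ 5615.9.
Circumradius = SR/(2 sin T) ≈ 98.557.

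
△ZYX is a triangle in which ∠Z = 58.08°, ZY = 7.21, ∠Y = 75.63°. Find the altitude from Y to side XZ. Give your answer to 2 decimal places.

The third angle is ∠X = 180° − ∠Z − ∠Y = 46.29°.
Law of sines: YX = ZY·sin Z/sin X ≈ 8.4662.
Law of sines: XZ = ZY·sin Y/sin X ≈ 9.6624.
Area = ½·ZY·YX·sin Y ≈ 29.566.
The altitude from Y has length 2·area/XZ ≈ 6.1198.

6.12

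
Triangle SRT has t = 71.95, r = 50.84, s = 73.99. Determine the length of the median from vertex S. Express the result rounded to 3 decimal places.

Median from S: ½√(2·r² + 2·t² − s²) ≈ 50.121.

m_S ≈ 50.121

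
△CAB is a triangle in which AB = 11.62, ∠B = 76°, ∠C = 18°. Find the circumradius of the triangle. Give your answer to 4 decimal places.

The third angle is ∠A = 180° − ∠B − ∠C = 86.00°.
Law of sines: BC = AB·sin A/sin C ≈ 37.512.
Law of sines: CA = AB·sin B/sin C ≈ 36.486.
Circumradius = AB/(2 sin C) ≈ 18.802.

18.8016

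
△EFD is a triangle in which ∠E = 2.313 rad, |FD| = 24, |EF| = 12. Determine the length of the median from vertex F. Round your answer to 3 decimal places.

Law of sines: sin D = |EF|·sin E/|FD| ≈ 0.36849.
Since |FD| ≥ |EF|, only the acute value applies: ∠D ≈ 0.377 rad.
Then ∠F = π − ∠E − ∠D ≈ 0.451 rad.
Law of sines gives |DE| = |FD|·sin F/sin E ≈ 14.2.
Median from F: ½√(2·|EF|² + 2·|FD|² − |DE|²) ≈ 17.595.

m_F ≈ 17.595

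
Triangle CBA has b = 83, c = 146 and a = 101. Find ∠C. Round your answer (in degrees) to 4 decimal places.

By the law of cosines, cos C = (b² + a² − c²) / (2·b·a) ≈ -0.25206, so ∠C ≈ 104.60°.

∠C ≈ 104.5993°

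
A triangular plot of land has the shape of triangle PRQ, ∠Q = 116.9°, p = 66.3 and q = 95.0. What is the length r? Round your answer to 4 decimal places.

44.3615

Law of sines: sin P = p·sin Q/q ≈ 0.62238.
Since q ≥ p, only the acute value applies: ∠P ≈ 38.49°.
Then ∠R = 180° − ∠Q − ∠P ≈ 24.61°.
Law of sines gives r = q·sin R/sin Q ≈ 44.361.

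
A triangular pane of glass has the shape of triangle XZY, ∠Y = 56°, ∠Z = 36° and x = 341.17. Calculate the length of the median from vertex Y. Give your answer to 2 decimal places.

The third angle is ∠X = 180° − ∠Z − ∠Y = 88.00°.
Law of sines: z = x·sin Z/sin X ≈ 200.66.
Law of sines: y = x·sin Y/sin X ≈ 283.02.
Median from Y: ½√(2·x² + 2·z² − y²) ≈ 241.47.

m_Y ≈ 241.47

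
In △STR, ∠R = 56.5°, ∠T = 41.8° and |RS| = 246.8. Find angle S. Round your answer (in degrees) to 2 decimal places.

The third angle is ∠S = 180° − ∠T − ∠R = 81.70°.

81.70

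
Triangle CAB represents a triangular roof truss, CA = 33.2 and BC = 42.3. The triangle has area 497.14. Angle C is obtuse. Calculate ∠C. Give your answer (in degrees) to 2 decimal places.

134.93

From area = ½·BC·CA·sin C, we get sin C = 2·area/(BC·CA) ≈ 0.70800.
Taking the obtuse solution, ∠C ≈ 134.93°.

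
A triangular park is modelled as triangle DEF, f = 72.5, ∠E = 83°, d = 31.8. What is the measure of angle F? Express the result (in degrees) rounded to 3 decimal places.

By the law of cosines, e² = f² + d² − 2·f·d·cos E = 5705.6, so e ≈ 75.535.
Law of cosines again: cos F = (d² + e² − f²)/(2·d·e) ≈ 0.30402, so ∠F ≈ 72.30°.

72.301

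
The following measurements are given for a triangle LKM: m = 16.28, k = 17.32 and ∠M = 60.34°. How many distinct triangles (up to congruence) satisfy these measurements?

k·sin M = 17.32·sin(60.34°) ≈ 15.05.
Since k sin M < m < k (15.05 < 16.28 < 17.32), two triangles exist.

2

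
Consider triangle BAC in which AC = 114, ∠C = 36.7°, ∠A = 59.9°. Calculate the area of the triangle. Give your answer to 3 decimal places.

3382.116

The third angle is ∠B = 180° − ∠A − ∠C = 83.40°.
Law of sines: CB = AC·sin A/sin B ≈ 99.285.
Law of sines: BA = AC·sin C/sin B ≈ 68.584.
Area = ½·AC·CB·sin C ≈ 3382.1.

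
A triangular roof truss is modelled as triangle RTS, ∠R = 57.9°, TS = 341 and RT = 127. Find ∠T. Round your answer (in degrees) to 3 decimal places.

∠T ≈ 103.709°

Law of sines: sin S = RT·sin R/TS ≈ 0.31550.
Since TS ≥ RT, only the acute value applies: ∠S ≈ 18.39°.
Then ∠T = 180° − ∠R − ∠S ≈ 103.71°.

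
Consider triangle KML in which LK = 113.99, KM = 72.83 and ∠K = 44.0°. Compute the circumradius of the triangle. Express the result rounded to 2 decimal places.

R ≈ 57.38

By the law of cosines, ML² = LK² + KM² − 2·LK·KM·cos K = 6354.2, so ML ≈ 79.713.
Area = ½·LK·KM·sin K ≈ 2883.5.
Circumradius = ML/(2 sin K) ≈ 57.376.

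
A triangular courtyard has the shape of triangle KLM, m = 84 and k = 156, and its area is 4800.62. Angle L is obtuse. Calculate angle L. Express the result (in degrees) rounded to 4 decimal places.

∠L ≈ 132.8872°

From area = ½·m·k·sin L, we get sin L = 2·area/(m·k) ≈ 0.73270.
Taking the obtuse solution, ∠L ≈ 132.89°.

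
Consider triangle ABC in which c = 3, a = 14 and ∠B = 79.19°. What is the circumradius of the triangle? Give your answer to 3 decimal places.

R ≈ 7.003

By the law of cosines, b² = c² + a² − 2·c·a·cos B = 189.25, so b ≈ 13.757.
Area = ½·c·a·sin B ≈ 20.627.
Circumradius = b/(2 sin B) ≈ 7.0026.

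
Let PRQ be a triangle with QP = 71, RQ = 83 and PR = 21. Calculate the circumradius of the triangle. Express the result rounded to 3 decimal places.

By the law of cosines, cos P = (QP² + PR² − RQ²) / (2·QP·PR) ≈ -0.47183, so ∠P ≈ 118.15°.
Circumradius = RQ/(2 sin P) ≈ 47.069.

47.069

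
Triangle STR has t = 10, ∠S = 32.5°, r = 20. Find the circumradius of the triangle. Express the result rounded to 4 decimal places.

11.8678

By the law of cosines, s² = t² + r² − 2·t·r·cos S = 162.64, so s ≈ 12.753.
Area = ½·t·r·sin S ≈ 53.73.
Circumradius = s/(2 sin S) ≈ 11.868.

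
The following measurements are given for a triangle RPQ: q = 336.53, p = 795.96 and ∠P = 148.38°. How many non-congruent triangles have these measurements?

1

q·sin P = 336.53·sin(148.38°) ≈ 176.4.
Since ∠P is not acute, a triangle exists only if p > q; here p > q, so there is exactly one triangle.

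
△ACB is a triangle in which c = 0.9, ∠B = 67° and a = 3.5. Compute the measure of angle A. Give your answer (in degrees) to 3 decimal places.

98.257

By the law of cosines, b² = a² + c² − 2·a·c·cos B = 10.598, so b ≈ 3.2555.
Law of cosines again: cos A = (c² + b² − a²)/(2·c·b) ≈ -0.14362, so ∠A ≈ 98.26°.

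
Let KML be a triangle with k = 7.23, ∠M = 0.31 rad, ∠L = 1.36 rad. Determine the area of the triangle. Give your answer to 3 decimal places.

area ≈ 7.835

The third angle is ∠K = π − ∠M − ∠L = 1.472 rad.
Law of sines: m = k·sin M/sin K ≈ 2.2165.
Law of sines: l = k·sin L/sin K ≈ 7.1049.
Area = ½·k·m·sin L ≈ 7.8352.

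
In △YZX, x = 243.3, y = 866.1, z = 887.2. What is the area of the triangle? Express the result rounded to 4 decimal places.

105214.7841

Semiperimeter s = (866.1 + 887.2 + 243.3)/2 = 998.3.
Heron's formula: area = √(998.3·132.2·111.1·755) ≈ 1.0521e+05.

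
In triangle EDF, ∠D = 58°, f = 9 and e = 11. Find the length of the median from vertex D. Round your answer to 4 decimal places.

By the law of cosines, d² = f² + e² − 2·f·e·cos D = 97.076, so d ≈ 9.8527.
Median from D: ½√(2·f² + 2·e² − d²) ≈ 8.7596.

m_D ≈ 8.7596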